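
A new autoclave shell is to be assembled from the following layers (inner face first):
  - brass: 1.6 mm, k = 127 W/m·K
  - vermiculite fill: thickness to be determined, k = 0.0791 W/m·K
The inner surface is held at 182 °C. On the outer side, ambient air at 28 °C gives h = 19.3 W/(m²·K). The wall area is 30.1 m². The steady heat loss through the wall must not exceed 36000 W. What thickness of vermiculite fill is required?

Thermal resistances in series:
R_brass = L/(kA) = 0.0016/(127×30.1) = 4.186×10^-7 K/W
R_outer film = 1/(h_o·A) = 1/(19.3×30.1) = 0.001721 K/W
Sum of the known resistances R_other = 0.001722 K/W
Required total resistance R_tot = ΔT/Q_allow = 154/36000 = 0.004278 K/W
R_vermiculite fill = R_tot − R_other = 0.002556 K/W
L = R·k·A = 0.002556×0.0791×30.1

L ≈ 6.09 mm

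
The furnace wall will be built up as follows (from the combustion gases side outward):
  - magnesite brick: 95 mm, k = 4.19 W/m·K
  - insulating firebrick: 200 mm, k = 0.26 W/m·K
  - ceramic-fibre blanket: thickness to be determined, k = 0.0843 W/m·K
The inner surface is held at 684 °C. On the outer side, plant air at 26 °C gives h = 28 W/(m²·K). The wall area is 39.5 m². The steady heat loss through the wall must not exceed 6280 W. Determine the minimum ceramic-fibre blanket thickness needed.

L ≈ 279 mm

Series thermal resistances:
R_magnesite brick = L/(kA) = 0.095/(4.19×39.5) = 5.74×10^-4 K/W
R_insulating firebrick = L/(kA) = 0.2/(0.26×39.5) = 0.01947 K/W
R_outer film = 1/(h_o·A) = 1/(28×39.5) = 9.042×10^-4 K/W
Sum of the known resistances R_other = 0.02095 K/W
Required total resistance R_tot = ΔT/Q_allow = 658/6280 = 0.1048 K/W
R_ceramic-fibre blanket = R_tot − R_other = 0.08382 K/W
L = R·k·A = 0.08382×0.0843×39.5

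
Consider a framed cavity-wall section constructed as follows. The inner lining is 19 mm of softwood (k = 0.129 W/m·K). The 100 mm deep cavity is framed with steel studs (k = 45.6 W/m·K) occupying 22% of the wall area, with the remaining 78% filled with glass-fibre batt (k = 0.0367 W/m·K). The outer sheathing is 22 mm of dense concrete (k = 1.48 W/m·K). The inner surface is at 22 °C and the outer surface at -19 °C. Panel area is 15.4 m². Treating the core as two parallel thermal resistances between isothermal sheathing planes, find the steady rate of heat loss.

Q ≈ 3670 W

Sheathing layers in series; stud and cavity paths in parallel between them.
R_inner = 0.019/(0.129×15.4) = 0.009564 K/W
R_stud  = 0.1/(45.6×0.22×15.4) = 6.473×10^-4 K/W
R_cav   = 0.1/(0.0367×0.78×15.4) = 0.2268 K/W
1/R_core = 1/R_stud + 1/R_cav → R_core = 6.454×10^-4 K/W
R_outer = 0.022/(1.48×15.4) = 9.653×10^-4 K/W
R_total = 0.01117 K/W
Q = ΔT/R_total = 41/0.01117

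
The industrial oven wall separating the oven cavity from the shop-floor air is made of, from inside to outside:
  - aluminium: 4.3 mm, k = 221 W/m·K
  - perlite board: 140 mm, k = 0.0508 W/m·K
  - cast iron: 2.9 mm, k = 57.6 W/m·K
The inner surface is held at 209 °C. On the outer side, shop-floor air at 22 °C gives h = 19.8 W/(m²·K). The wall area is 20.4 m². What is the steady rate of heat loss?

Model the wall as resistances in series:
R_aluminium = L/(kA) = 0.0043/(221×20.4) = 9.538×10^-7 K/W
R_perlite board = L/(kA) = 0.14/(0.0508×20.4) = 0.1351 K/W
R_cast iron = L/(kA) = 0.0029/(57.6×20.4) = 2.468×10^-6 K/W
R_outer film = 1/(h_o·A) = 1/(19.8×20.4) = 0.002476 K/W
R_total = 0.1376 K/W
Q = ΔT / R_total = 187 / 0.1376

Q ≈ 1360 W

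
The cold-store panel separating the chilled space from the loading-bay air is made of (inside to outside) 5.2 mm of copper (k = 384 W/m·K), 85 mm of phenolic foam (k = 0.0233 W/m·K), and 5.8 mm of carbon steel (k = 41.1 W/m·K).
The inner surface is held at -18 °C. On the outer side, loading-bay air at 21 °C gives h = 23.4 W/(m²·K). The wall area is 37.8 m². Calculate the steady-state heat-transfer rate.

Q ≈ 399 W

Series thermal resistances:
R_copper = L/(kA) = 0.0052/(384×37.8) = 3.582×10^-7 K/W
R_phenolic foam = L/(kA) = 0.085/(0.0233×37.8) = 0.09651 K/W
R_carbon steel = L/(kA) = 0.0058/(41.1×37.8) = 3.733×10^-6 K/W
R_outer film = 1/(h_o·A) = 1/(23.4×37.8) = 0.001131 K/W
R_total = 0.09764 K/W
Q = ΔT / R_total = 39 / 0.09764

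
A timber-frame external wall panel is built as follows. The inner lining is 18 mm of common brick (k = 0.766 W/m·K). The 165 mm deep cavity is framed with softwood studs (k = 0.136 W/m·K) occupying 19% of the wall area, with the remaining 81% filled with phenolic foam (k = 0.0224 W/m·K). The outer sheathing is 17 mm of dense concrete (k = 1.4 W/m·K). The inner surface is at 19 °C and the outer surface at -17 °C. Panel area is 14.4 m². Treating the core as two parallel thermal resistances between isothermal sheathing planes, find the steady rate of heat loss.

Sheathing layers in series; stud and cavity paths in parallel between them.
R_inner = 0.018/(0.766×14.4) = 0.001632 K/W
R_stud  = 0.165/(0.136×0.19×14.4) = 0.4434 K/W
R_cav   = 0.165/(0.0224×0.81×14.4) = 0.6315 K/W
1/R_core = 1/R_stud + 1/R_cav → R_core = 0.2605 K/W
R_outer = 0.017/(1.4×14.4) = 8.433×10^-4 K/W
R_total = 0.263 K/W
Q = ΔT/R_total = 36/0.263

Q ≈ 137 W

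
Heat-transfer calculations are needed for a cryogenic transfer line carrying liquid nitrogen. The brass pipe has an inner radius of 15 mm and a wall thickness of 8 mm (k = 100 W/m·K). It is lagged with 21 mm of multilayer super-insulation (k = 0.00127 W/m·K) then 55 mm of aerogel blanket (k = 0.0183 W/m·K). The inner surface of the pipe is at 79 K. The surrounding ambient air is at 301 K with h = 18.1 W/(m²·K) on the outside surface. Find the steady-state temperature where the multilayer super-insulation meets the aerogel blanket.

T ≈ 283 K

Treating each annulus and film as a series resistance:
R_brass pipe wall = ln(23/15)/(2π×100×1) = 6.803×10^-4 K/W
R_multilayer super-insulation = ln(44/23)/(2π×0.00127×1) = 81.29 K/W
R_aerogel blanket = ln(99/44)/(2π×0.0183×1) = 7.053 K/W
R_outer film = 1/(h_o·2πr_oL) = 1/(18.1×2π×0.099×1) = 0.08882 K/W
R_total = 88.44 K/W
Q = ΔT/R_total = 222/88.44
Q = 2.51 W/m
T_interface = T_inner + Q·ΣR(inner→interface) = 79 + 2.51×81.29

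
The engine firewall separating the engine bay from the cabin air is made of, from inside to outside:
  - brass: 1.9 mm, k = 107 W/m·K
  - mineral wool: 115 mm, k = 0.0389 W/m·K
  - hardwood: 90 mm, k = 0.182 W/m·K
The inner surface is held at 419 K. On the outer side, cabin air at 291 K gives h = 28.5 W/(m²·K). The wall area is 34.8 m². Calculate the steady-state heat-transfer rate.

Q ≈ 1280 W

Series thermal resistances:
R_brass = L/(kA) = 0.0019/(107×34.8) = 5.103×10^-7 K/W
R_mineral wool = L/(kA) = 0.115/(0.0389×34.8) = 0.08495 K/W
R_hardwood = L/(kA) = 0.09/(0.182×34.8) = 0.01421 K/W
R_outer film = 1/(h_o·A) = 1/(28.5×34.8) = 0.001008 K/W
R_total = 0.1002 K/W
Q = ΔT / R_total = 128 / 0.1002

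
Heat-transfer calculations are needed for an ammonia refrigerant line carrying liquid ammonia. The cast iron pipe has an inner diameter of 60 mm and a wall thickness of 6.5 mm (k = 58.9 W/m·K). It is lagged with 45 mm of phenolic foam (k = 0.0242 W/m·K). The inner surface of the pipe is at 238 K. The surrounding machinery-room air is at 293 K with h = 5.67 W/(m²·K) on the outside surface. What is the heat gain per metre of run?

q′ ≈ 9.77 W/m

Treating each annulus and film as a series resistance:
R_cast iron pipe wall = ln(36.5/30)/(2π×58.9×1) = 5.299×10^-4 K/W
R_phenolic foam = ln(81.5/36.5)/(2π×0.0242×1) = 5.283 K/W
R_outer film = 1/(h_o·2πr_oL) = 1/(5.67×2π×0.0815×1) = 0.3444 K/W
R_total = 5.628 K/W
Q = ΔT/R_total = 55/5.628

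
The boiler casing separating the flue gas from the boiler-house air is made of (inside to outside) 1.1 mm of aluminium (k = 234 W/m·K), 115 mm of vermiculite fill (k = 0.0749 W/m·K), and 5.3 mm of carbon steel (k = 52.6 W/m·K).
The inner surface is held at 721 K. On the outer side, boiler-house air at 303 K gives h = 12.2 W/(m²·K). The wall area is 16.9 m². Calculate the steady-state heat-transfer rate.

Treating each layer as a thermal resistance in series:
R_aluminium = L/(kA) = 0.0011/(234×16.9) = 2.782×10^-7 K/W
R_vermiculite fill = L/(kA) = 0.115/(0.0749×16.9) = 0.09085 K/W
R_carbon steel = L/(kA) = 0.0053/(52.6×16.9) = 5.962×10^-6 K/W
R_outer film = 1/(h_o·A) = 1/(12.2×16.9) = 0.00485 K/W
R_total = 0.09571 K/W
Q = ΔT / R_total = 418 / 0.09571

Q ≈ 4370 W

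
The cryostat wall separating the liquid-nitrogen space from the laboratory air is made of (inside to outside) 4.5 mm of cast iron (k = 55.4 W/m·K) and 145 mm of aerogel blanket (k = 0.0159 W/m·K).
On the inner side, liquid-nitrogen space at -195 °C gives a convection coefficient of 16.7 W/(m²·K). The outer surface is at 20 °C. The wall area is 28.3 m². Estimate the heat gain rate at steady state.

Q ≈ 663 W

Using the resistance-network approach (series):
R_inner film = 1/(h_i·A) = 1/(16.7×28.3) = 0.002116 K/W
R_cast iron = L/(kA) = 0.0045/(55.4×28.3) = 2.87×10^-6 K/W
R_aerogel blanket = L/(kA) = 0.145/(0.0159×28.3) = 0.3222 K/W
R_total = 0.3244 K/W
Q = ΔT / R_total = 215 / 0.3244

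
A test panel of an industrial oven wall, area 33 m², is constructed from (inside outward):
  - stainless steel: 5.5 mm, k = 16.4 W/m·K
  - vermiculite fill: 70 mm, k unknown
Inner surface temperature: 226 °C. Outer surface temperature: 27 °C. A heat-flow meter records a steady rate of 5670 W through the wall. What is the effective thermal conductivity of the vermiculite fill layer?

Series thermal resistances:
R_stainless steel = L/(kA) = 0.0055/(16.4×33) = 1.016×10^-5 K/W
Sum of known resistances R_other = 1.016×10^-5 K/W
Total R = ΔT/Q = 199/5670 = 0.0351 K/W
R_vermiculite fill = R_total − R_other = 0.03509 K/W
k = L/(R·A) = 0.07/(0.03509×33)

k ≈ 0.0605 W/(m·K)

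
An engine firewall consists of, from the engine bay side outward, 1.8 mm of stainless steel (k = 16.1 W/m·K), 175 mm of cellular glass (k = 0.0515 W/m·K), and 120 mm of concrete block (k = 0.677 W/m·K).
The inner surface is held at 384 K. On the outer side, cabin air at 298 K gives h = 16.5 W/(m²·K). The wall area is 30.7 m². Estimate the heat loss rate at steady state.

Q ≈ 726 W

Treating each layer as a thermal resistance in series:
R_stainless steel = L/(kA) = 0.0018/(16.1×30.7) = 3.642×10^-6 K/W
R_cellular glass = L/(kA) = 0.175/(0.0515×30.7) = 0.1107 K/W
R_concrete block = L/(kA) = 0.12/(0.677×30.7) = 0.005774 K/W
R_outer film = 1/(h_o·A) = 1/(16.5×30.7) = 0.001974 K/W
R_total = 0.1184 K/W
Q = ΔT / R_total = 86 / 0.1184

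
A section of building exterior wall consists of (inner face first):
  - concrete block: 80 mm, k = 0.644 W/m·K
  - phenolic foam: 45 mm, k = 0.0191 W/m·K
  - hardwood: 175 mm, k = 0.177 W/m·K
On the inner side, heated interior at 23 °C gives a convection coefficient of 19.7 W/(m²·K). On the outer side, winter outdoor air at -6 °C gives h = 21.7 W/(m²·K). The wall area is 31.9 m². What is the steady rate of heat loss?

Treating each layer as a thermal resistance in series:
R_inner film = 1/(h_i·A) = 1/(19.7×31.9) = 0.001591 K/W
R_concrete block = L/(kA) = 0.08/(0.644×31.9) = 0.003894 K/W
R_phenolic foam = L/(kA) = 0.045/(0.0191×31.9) = 0.07386 K/W
R_hardwood = L/(kA) = 0.175/(0.177×31.9) = 0.03099 K/W
R_outer film = 1/(h_o·A) = 1/(21.7×31.9) = 0.001445 K/W
R_total = 0.1118 K/W
Q = ΔT / R_total = 29 / 0.1118

Q ≈ 259 W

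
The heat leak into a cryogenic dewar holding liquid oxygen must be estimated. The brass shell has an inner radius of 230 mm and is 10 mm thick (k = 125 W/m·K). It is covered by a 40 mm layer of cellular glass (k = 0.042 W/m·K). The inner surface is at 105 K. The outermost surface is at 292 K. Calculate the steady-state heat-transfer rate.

Q ≈ 166 W

Spherical conduction: R = (1/r_in − 1/r_out)/(4πk) per layer; series-sum.
R_brass shell = (1/0.23 − 1/0.24)/(4π×125) = 1.153×10^-4 K/W
R_cellular glass = (1/0.24 − 1/0.28)/(4π×0.042) = 1.128 K/W
R_total = 1.128 K/W
Q = ΔT/R_total = 187/1.128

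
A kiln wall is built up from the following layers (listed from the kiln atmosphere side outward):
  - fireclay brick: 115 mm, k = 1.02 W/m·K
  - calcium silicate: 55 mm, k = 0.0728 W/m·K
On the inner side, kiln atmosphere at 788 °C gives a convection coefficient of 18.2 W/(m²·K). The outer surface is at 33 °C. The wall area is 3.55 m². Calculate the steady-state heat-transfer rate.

Using the resistance-network approach (series):
R_inner film = 1/(h_i·A) = 1/(18.2×3.55) = 0.01548 K/W
R_fireclay brick = L/(kA) = 0.115/(1.02×3.55) = 0.03176 K/W
R_calcium silicate = L/(kA) = 0.055/(0.0728×3.55) = 0.2128 K/W
R_total = 0.2601 K/W
Q = ΔT / R_total = 755 / 0.2601

Q ≈ 2900 W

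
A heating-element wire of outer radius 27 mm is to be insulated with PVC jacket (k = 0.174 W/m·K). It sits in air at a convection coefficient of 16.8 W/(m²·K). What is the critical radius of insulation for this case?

r_cr ≈ 10.4 mm

For a cylinder r_cr = k/h = 0.174/16.8
r_cr = 10.4 mm; since the bare radius (27 mm) is above r_cr, any added insulation will reduce heat loss.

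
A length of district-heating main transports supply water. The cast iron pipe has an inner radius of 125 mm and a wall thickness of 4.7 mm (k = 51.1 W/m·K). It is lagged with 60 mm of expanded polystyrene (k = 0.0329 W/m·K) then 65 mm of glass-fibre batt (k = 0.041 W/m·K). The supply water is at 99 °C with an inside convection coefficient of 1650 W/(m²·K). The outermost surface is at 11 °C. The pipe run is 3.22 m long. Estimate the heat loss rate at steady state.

Q ≈ 95 W

Treating each annulus and film as a series resistance:
R_inner film = 1/(h_i·2πr₁L) = 1/(1650×2π×0.125×3.22) = 2.396×10^-4 K/W
R_cast iron pipe wall = ln(129.7/125)/(2π×51.1×3.22) = 3.57×10^-5 K/W
R_expanded polystyrene = ln(189.7/129.7)/(2π×0.0329×3.22) = 0.5712 K/W
R_glass-fibre batt = ln(254.7/189.7)/(2π×0.041×3.22) = 0.3552 K/W
R_total = 0.9267 K/W
Q = ΔT/R_total = 88/0.9267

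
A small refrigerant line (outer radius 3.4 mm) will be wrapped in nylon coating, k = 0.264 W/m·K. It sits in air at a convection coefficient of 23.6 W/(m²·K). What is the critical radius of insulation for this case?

r_cr ≈ 11.2 mm

For a cylinder r_cr = k/h = 0.264/23.6
r_cr = 11.2 mm; since the bare radius (3.4 mm) is below r_cr, adding a thin layer of insulation will *increase* heat loss.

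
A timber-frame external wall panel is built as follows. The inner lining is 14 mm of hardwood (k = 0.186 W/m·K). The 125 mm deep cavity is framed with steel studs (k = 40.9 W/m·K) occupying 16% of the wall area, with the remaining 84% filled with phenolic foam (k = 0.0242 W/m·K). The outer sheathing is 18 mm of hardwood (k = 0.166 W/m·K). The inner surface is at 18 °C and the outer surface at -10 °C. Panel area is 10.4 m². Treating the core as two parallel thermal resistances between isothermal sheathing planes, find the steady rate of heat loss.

Q ≈ 1440 W

Sheathing layers in series; stud and cavity paths in parallel between them.
R_inner = 0.014/(0.186×10.4) = 0.007237 K/W
R_stud  = 0.125/(40.9×0.16×10.4) = 0.001837 K/W
R_cav   = 0.125/(0.0242×0.84×10.4) = 0.5913 K/W
1/R_core = 1/R_stud + 1/R_cav → R_core = 0.001831 K/W
R_outer = 0.018/(0.166×10.4) = 0.01043 K/W
R_total = 0.01949 K/W
Q = ΔT/R_total = 28/0.01949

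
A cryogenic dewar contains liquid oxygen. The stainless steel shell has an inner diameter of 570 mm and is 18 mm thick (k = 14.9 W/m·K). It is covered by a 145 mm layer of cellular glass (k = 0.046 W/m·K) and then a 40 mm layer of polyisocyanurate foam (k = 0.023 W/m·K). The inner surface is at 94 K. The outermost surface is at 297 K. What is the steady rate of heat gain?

Each spherical layer contributes R = (1/r_i − 1/r_o)/(4πk):
R_stainless steel shell = (1/0.285 − 1/0.303)/(4π×14.9) = 0.001113 K/W
R_cellular glass = (1/0.303 − 1/0.448)/(4π×0.046) = 1.848 K/W
R_polyisocyanurate foam = (1/0.448 − 1/0.488)/(4π×0.023) = 0.633 K/W
R_total = 2.482 K/W
Q = ΔT/R_total = 203/2.482

Q ≈ 81.8 W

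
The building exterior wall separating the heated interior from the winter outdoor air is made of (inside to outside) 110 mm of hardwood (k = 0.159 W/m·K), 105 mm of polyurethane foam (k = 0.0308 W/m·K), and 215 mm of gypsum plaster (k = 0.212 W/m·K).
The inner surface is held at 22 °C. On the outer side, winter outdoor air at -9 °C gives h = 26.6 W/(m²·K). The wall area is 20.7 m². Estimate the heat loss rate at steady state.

Q ≈ 125 W

Series thermal resistances:
R_hardwood = L/(kA) = 0.11/(0.159×20.7) = 0.03342 K/W
R_polyurethane foam = L/(kA) = 0.105/(0.0308×20.7) = 0.1647 K/W
R_gypsum plaster = L/(kA) = 0.215/(0.212×20.7) = 0.04899 K/W
R_outer film = 1/(h_o·A) = 1/(26.6×20.7) = 0.001816 K/W
R_total = 0.2489 K/W
Q = ΔT / R_total = 31 / 0.2489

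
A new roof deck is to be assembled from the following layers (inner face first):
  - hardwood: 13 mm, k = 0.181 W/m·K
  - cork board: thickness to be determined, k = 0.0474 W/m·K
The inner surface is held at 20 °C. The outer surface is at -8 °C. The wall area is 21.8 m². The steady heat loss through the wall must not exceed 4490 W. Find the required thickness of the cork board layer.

L ≈ 3.04 mm

Thermal resistances in series:
R_hardwood = L/(kA) = 0.013/(0.181×21.8) = 0.003295 K/W
Sum of the known resistances R_other = 0.003295 K/W
Required total resistance R_tot = ΔT/Q_allow = 28/4490 = 0.006236 K/W
R_cork board = R_tot − R_other = 0.002941 K/W
L = R·k·A = 0.002941×0.0474×21.8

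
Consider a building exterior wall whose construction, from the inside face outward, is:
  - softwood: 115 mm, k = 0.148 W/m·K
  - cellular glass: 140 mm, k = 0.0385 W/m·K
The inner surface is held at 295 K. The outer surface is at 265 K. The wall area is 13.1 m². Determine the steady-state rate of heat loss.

Q ≈ 89 W

Thermal resistances in series:
R_softwood = L/(kA) = 0.115/(0.148×13.1) = 0.05932 K/W
R_cellular glass = L/(kA) = 0.14/(0.0385×13.1) = 0.2776 K/W
R_total = 0.3369 K/W
Q = ΔT / R_total = 30 / 0.3369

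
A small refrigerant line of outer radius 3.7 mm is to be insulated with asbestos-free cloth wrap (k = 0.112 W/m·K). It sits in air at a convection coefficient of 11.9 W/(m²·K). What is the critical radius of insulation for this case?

r_cr ≈ 9.41 mm

For a cylinder r_cr = k/h = 0.112/11.9
r_cr = 9.41 mm; since the bare radius (3.7 mm) is below r_cr, adding a thin layer of insulation will *increase* heat loss.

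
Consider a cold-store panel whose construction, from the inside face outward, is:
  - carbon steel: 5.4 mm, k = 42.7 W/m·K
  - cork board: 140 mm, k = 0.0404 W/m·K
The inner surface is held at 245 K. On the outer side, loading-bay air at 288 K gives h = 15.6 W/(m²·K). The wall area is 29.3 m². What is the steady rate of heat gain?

Treating each layer as a thermal resistance in series:
R_carbon steel = L/(kA) = 0.0054/(42.7×29.3) = 4.316×10^-6 K/W
R_cork board = L/(kA) = 0.14/(0.0404×29.3) = 0.1183 K/W
R_outer film = 1/(h_o·A) = 1/(15.6×29.3) = 0.002188 K/W
R_total = 0.1205 K/W
Q = ΔT / R_total = 43 / 0.1205

Q ≈ 357 W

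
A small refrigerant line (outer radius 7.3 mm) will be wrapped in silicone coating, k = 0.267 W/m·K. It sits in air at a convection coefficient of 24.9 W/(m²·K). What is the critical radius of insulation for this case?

For a cylinder r_cr = k/h = 0.267/24.9
r_cr = 10.7 mm; since the bare radius (7.3 mm) is below r_cr, adding a thin layer of insulation will *increase* heat loss.

r_cr ≈ 10.7 mm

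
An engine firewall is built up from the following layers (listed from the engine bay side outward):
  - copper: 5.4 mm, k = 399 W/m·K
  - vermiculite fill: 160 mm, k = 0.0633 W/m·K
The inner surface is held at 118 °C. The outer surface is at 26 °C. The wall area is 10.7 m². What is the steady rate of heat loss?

Model the wall as resistances in series:
R_copper = L/(kA) = 0.0054/(399×10.7) = 1.265×10^-6 K/W
R_vermiculite fill = L/(kA) = 0.16/(0.0633×10.7) = 0.2362 K/W
R_total = 0.2362 K/W
Q = ΔT / R_total = 92 / 0.2362

Q ≈ 389 W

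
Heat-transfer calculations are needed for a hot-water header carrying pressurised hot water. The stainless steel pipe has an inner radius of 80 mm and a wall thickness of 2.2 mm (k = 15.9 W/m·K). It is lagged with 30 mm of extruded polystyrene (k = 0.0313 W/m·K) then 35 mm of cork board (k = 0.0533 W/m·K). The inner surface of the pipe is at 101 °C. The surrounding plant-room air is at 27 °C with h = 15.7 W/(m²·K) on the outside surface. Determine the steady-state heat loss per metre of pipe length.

Cylindrical conduction, so R = ln(r₂/r₁)/(2πkL) per layer, in series:
R_stainless steel pipe wall = ln(82.2/80)/(2π×15.9×1) = 2.716×10^-4 K/W
R_extruded polystyrene = ln(112.2/82.2)/(2π×0.0313×1) = 1.582 K/W
R_cork board = ln(147.2/112.2)/(2π×0.0533×1) = 0.8107 K/W
R_outer film = 1/(h_o·2πr_oL) = 1/(15.7×2π×0.1472×1) = 0.06887 K/W
R_total = 2.462 K/W
Q = ΔT/R_total = 74/2.462

q′ ≈ 30.1 W/m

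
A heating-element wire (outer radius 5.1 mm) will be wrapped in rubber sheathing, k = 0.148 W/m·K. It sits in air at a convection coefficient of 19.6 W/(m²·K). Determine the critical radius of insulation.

For a cylinder r_cr = k/h = 0.148/19.6
r_cr = 7.55 mm; since the bare radius (5.1 mm) is below r_cr, adding a thin layer of insulation will *increase* heat loss.

r_cr ≈ 7.55 mm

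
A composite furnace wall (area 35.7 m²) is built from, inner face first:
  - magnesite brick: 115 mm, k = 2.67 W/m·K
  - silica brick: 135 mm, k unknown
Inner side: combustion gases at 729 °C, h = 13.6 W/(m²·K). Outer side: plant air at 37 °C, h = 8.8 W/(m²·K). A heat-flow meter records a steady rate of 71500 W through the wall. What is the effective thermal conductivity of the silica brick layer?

k ≈ 1.17 W/(m·K)

Series thermal resistances:
R_inner film = 1/(h_i·A) = 1/(13.6×35.7) = 0.00206 K/W
R_magnesite brick = L/(kA) = 0.115/(2.67×35.7) = 0.001206 K/W
R_outer film = 1/(h_o·A) = 1/(8.8×35.7) = 0.003183 K/W
Sum of known resistances R_other = 0.006449 K/W
Total R = ΔT/Q = 692/71500 = 0.009678 K/W
R_silica brick = R_total − R_other = 0.003229 K/W
k = L/(R·A) = 0.135/(0.003229×35.7)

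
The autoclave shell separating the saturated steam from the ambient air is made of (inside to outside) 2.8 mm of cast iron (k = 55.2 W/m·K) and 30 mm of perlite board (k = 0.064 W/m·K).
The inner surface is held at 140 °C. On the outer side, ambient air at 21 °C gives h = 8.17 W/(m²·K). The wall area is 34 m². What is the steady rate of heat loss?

Thermal resistances in series:
R_cast iron = L/(kA) = 0.0028/(55.2×34) = 1.492×10^-6 K/W
R_perlite board = L/(kA) = 0.03/(0.064×34) = 0.01379 K/W
R_outer film = 1/(h_o·A) = 1/(8.17×34) = 0.0036 K/W
R_total = 0.01739 K/W
Q = ΔT / R_total = 119 / 0.01739

Q ≈ 6840 W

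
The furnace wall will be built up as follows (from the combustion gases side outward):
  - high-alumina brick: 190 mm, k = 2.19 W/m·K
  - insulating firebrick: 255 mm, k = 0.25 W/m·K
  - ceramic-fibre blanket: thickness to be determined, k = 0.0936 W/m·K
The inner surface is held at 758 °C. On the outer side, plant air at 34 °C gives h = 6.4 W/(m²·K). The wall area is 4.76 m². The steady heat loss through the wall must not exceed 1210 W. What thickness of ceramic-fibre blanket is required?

Series thermal resistances:
R_high-alumina brick = L/(kA) = 0.19/(2.19×4.76) = 0.01823 K/W
R_insulating firebrick = L/(kA) = 0.255/(0.25×4.76) = 0.2143 K/W
R_outer film = 1/(h_o·A) = 1/(6.4×4.76) = 0.03283 K/W
Sum of the known resistances R_other = 0.2653 K/W
Required total resistance R_tot = ΔT/Q_allow = 724/1210 = 0.5983 K/W
R_ceramic-fibre blanket = R_tot − R_other = 0.333 K/W
L = R·k·A = 0.333×0.0936×4.76

L ≈ 148 mm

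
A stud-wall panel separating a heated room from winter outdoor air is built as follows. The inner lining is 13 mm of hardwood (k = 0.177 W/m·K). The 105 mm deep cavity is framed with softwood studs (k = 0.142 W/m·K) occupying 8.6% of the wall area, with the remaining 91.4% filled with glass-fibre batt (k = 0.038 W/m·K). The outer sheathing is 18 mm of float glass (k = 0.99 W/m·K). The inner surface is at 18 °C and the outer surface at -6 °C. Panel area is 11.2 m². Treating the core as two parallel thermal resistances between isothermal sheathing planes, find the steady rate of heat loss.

Sheathing layers in series; stud and cavity paths in parallel between them.
R_inner = 0.013/(0.177×11.2) = 0.006558 K/W
R_stud  = 0.105/(0.142×0.086×11.2) = 0.7677 K/W
R_cav   = 0.105/(0.038×0.914×11.2) = 0.2699 K/W
1/R_core = 1/R_stud + 1/R_cav → R_core = 0.1997 K/W
R_outer = 0.018/(0.99×11.2) = 0.001623 K/W
R_total = 0.2079 K/W
Q = ΔT/R_total = 24/0.2079

Q ≈ 115 W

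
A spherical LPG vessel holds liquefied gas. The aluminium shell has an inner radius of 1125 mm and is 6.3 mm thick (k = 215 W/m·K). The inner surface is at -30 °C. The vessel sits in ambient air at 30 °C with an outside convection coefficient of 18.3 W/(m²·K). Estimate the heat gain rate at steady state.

Q ≈ 17600 W

Spherical conduction: R = (1/r_in − 1/r_out)/(4πk) per layer; series-sum.
R_aluminium shell = (1/1.125 − 1/1.1313)/(4π×215) = 1.832×10^-6 K/W
R_outer film = 1/(h·4πr_o²) = 1/(18.3×4π×1.1313²) = 0.003398 K/W
R_total = 0.0034 K/W
Q = ΔT/R_total = 60/0.0034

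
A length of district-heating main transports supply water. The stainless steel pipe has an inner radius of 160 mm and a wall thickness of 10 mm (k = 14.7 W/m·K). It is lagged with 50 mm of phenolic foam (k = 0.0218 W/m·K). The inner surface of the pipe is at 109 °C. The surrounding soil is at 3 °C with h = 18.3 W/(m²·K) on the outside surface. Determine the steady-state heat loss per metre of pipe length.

q′ ≈ 55.1 W/m

For a radial system each layer contributes R = ln(r_out/r_in)/(2πkL); films add R = 1/(hA).
R_stainless steel pipe wall = ln(170/160)/(2π×14.7×1) = 6.564×10^-4 K/W
R_phenolic foam = ln(220/170)/(2π×0.0218×1) = 1.882 K/W
R_outer film = 1/(h_o·2πr_oL) = 1/(18.3×2π×0.22×1) = 0.03953 K/W
R_total = 1.923 K/W
Q = ΔT/R_total = 106/1.923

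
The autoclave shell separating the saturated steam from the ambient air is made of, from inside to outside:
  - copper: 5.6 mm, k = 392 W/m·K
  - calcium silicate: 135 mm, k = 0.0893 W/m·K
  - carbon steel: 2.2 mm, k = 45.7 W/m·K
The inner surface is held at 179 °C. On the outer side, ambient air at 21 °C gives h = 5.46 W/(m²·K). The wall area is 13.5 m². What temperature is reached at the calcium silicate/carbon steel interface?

Treating each layer as a thermal resistance in series:
R_copper = L/(kA) = 0.0056/(392×13.5) = 1.058×10^-6 K/W
R_calcium silicate = L/(kA) = 0.135/(0.0893×13.5) = 0.112 K/W
R_carbon steel = L/(kA) = 0.0022/(45.7×13.5) = 3.566×10^-6 K/W
R_outer film = 1/(h_o·A) = 1/(5.46×13.5) = 0.01357 K/W
R_total = 0.1256 K/W;  Q = ΔT/R_total = 158/0.1256 = 1258 W
T_interface = T_inner − Q·ΣR(inner→interface) = 179 − 1260×0.112

T ≈ 38.1 °C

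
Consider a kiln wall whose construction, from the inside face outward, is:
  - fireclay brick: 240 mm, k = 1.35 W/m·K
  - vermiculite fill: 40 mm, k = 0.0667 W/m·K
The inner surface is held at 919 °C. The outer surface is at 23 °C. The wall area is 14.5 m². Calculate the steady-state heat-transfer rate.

Q ≈ 16700 W

Model the wall as resistances in series:
R_fireclay brick = L/(kA) = 0.24/(1.35×14.5) = 0.01226 K/W
R_vermiculite fill = L/(kA) = 0.04/(0.0667×14.5) = 0.04136 K/W
R_total = 0.05362 K/W
Q = ΔT / R_total = 896 / 0.05362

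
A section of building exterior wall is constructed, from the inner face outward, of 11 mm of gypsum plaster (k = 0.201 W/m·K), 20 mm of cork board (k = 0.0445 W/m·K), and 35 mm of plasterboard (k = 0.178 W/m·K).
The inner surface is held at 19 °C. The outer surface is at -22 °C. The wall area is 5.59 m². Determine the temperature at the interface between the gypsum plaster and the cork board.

Thermal resistances in series:
R_gypsum plaster = L/(kA) = 0.011/(0.201×5.59) = 0.00979 K/W
R_cork board = L/(kA) = 0.02/(0.0445×5.59) = 0.0804 K/W
R_plasterboard = L/(kA) = 0.035/(0.178×5.59) = 0.03518 K/W
R_total = 0.1254 K/W;  Q = ΔT/R_total = 41/0.1254 = 327 W
T_interface = T_inner − Q·ΣR(inner→interface) = 19 − 327×0.00979

T ≈ 15.8 °C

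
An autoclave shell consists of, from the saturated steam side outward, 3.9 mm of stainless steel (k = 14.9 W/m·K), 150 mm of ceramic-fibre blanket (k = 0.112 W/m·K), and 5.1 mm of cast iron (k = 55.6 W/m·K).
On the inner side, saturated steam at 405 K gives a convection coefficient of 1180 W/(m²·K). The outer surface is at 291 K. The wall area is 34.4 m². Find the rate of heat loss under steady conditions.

Q ≈ 2930 W

Treating each layer as a thermal resistance in series:
R_inner film = 1/(h_i·A) = 1/(1180×34.4) = 2.464×10^-5 K/W
R_stainless steel = L/(kA) = 0.0039/(14.9×34.4) = 7.609×10^-6 K/W
R_ceramic-fibre blanket = L/(kA) = 0.15/(0.112×34.4) = 0.03893 K/W
R_cast iron = L/(kA) = 0.0051/(55.6×34.4) = 2.666×10^-6 K/W
R_total = 0.03897 K/W
Q = ΔT / R_total = 114 / 0.03897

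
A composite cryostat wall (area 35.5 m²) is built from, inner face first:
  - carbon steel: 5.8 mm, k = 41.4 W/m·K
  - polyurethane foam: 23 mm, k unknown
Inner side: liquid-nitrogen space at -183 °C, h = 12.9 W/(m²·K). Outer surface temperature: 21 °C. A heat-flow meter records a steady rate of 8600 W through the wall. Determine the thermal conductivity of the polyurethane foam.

Model the wall as resistances in series:
R_inner film = 1/(h_i·A) = 1/(12.9×35.5) = 0.002184 K/W
R_carbon steel = L/(kA) = 0.0058/(41.4×35.5) = 3.946×10^-6 K/W
Sum of known resistances R_other = 0.002188 K/W
Total R = ΔT/Q = 204/8600 = 0.02372 K/W
R_polyurethane foam = R_total − R_other = 0.02153 K/W
k = L/(R·A) = 0.023/(0.02153×35.5)

k ≈ 0.0301 W/(m·K)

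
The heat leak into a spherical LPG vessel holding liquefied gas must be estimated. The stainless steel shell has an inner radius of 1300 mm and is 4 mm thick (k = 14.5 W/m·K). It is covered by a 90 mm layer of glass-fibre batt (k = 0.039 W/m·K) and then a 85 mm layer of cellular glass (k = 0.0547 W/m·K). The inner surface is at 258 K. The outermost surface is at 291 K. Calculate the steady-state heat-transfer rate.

Radial (spherical) resistances in series:
R_stainless steel shell = (1/1.3 − 1/1.304)/(4π×14.5) = 1.295×10^-5 K/W
R_glass-fibre batt = (1/1.304 − 1/1.394)/(4π×0.039) = 0.101 K/W
R_cellular glass = (1/1.394 − 1/1.479)/(4π×0.0547) = 0.05998 K/W
R_total = 0.161 K/W
Q = ΔT/R_total = 33/0.161

Q ≈ 205 W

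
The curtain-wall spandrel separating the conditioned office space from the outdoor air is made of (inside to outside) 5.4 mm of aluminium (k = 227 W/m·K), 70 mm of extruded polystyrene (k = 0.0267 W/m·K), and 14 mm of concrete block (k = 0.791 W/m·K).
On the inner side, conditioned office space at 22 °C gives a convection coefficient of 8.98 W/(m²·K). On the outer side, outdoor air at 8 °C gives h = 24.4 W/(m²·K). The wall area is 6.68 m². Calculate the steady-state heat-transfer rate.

Q ≈ 33.5 W

Model the wall as resistances in series:
R_inner film = 1/(h_i·A) = 1/(8.98×6.68) = 0.01667 K/W
R_aluminium = L/(kA) = 0.0054/(227×6.68) = 3.561×10^-6 K/W
R_extruded polystyrene = L/(kA) = 0.07/(0.0267×6.68) = 0.3925 K/W
R_concrete block = L/(kA) = 0.014/(0.791×6.68) = 0.00265 K/W
R_outer film = 1/(h_o·A) = 1/(24.4×6.68) = 0.006135 K/W
R_total = 0.4179 K/W
Q = ΔT / R_total = 14 / 0.4179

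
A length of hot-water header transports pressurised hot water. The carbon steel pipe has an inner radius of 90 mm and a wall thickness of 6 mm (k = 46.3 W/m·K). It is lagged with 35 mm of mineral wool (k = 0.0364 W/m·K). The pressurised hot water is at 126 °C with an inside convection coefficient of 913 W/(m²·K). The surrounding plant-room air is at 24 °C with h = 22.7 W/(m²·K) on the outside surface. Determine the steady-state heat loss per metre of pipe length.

q′ ≈ 72.1 W/m

Per-layer cylindrical resistances, series-summed:
R_inner film = 1/(h_i·2πr₁L) = 1/(913×2π×0.09×1) = 0.001937 K/W
R_carbon steel pipe wall = ln(96/90)/(2π×46.3×1) = 2.218×10^-4 K/W
R_mineral wool = ln(131/96)/(2π×0.0364×1) = 1.359 K/W
R_outer film = 1/(h_o·2πr_oL) = 1/(22.7×2π×0.131×1) = 0.05352 K/W
R_total = 1.415 K/W
Q = ΔT/R_total = 102/1.415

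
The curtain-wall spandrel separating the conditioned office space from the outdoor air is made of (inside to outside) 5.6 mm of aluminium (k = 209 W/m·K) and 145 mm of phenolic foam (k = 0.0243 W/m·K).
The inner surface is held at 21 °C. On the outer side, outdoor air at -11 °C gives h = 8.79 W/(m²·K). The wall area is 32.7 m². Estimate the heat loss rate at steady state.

Q ≈ 172 W

Model the wall as resistances in series:
R_aluminium = L/(kA) = 0.0056/(209×32.7) = 8.194×10^-7 K/W
R_phenolic foam = L/(kA) = 0.145/(0.0243×32.7) = 0.1825 K/W
R_outer film = 1/(h_o·A) = 1/(8.79×32.7) = 0.003479 K/W
R_total = 0.186 K/W
Q = ΔT / R_total = 32 / 0.186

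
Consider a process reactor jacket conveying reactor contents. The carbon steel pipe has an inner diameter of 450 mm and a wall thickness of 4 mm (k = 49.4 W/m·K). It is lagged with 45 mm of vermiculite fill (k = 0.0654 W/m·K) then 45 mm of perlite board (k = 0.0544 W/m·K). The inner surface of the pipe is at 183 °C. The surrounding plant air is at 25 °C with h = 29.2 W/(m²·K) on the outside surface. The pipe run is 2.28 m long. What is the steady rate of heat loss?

Q ≈ 401 W

Treating each annulus and film as a series resistance:
R_carbon steel pipe wall = ln(229/225)/(2π×49.4×2.28) = 2.49×10^-5 K/W
R_vermiculite fill = ln(274/229)/(2π×0.0654×2.28) = 0.1915 K/W
R_perlite board = ln(319/274)/(2π×0.0544×2.28) = 0.1951 K/W
R_outer film = 1/(h_o·2πr_oL) = 1/(29.2×2π×0.319×2.28) = 0.007494 K/W
R_total = 0.3941 K/W
Q = ΔT/R_total = 158/0.3941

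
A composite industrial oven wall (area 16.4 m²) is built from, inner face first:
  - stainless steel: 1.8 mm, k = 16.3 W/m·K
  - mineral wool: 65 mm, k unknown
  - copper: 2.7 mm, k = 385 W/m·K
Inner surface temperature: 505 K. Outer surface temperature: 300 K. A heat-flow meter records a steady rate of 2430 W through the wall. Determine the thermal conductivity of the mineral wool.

k ≈ 0.047 W/(m·K)

Model the wall as resistances in series:
R_stainless steel = L/(kA) = 0.0018/(16.3×16.4) = 6.734×10^-6 K/W
R_copper = L/(kA) = 0.0027/(385×16.4) = 4.276×10^-7 K/W
Sum of known resistances R_other = 7.161×10^-6 K/W
Total R = ΔT/Q = 205/2430 = 0.08436 K/W
R_mineral wool = R_total − R_other = 0.08435 K/W
k = L/(R·A) = 0.065/(0.08435×16.4)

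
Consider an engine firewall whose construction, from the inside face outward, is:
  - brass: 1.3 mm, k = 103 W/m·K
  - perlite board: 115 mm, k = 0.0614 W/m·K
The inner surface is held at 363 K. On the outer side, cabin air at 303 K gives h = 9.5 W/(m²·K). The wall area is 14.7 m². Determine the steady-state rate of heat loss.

Using the resistance-network approach (series):
R_brass = L/(kA) = 0.0013/(103×14.7) = 8.586×10^-7 K/W
R_perlite board = L/(kA) = 0.115/(0.0614×14.7) = 0.1274 K/W
R_outer film = 1/(h_o·A) = 1/(9.5×14.7) = 0.007161 K/W
R_total = 0.1346 K/W
Q = ΔT / R_total = 60 / 0.1346

Q ≈ 446 W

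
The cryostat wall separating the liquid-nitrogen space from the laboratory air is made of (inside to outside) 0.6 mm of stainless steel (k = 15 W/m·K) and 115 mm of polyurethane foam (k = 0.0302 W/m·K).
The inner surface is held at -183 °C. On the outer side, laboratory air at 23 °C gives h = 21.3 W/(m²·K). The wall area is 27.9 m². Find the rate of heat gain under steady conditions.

Q ≈ 1490 W

Series thermal resistances:
R_stainless steel = L/(kA) = 0.0006/(15×27.9) = 1.434×10^-6 K/W
R_polyurethane foam = L/(kA) = 0.115/(0.0302×27.9) = 0.1365 K/W
R_outer film = 1/(h_o·A) = 1/(21.3×27.9) = 0.001683 K/W
R_total = 0.1382 K/W
Q = ΔT / R_total = 206 / 0.1382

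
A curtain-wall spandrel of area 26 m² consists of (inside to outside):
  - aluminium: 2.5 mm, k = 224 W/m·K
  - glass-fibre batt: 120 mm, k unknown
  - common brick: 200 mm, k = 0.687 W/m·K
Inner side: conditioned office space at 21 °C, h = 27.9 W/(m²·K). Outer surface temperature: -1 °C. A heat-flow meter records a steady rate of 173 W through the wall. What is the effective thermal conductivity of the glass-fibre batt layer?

k ≈ 0.0403 W/(m·K)

Model the wall as resistances in series:
R_inner film = 1/(h_i·A) = 1/(27.9×26) = 0.001379 K/W
R_aluminium = L/(kA) = 0.0025/(224×26) = 4.293×10^-7 K/W
R_common brick = L/(kA) = 0.2/(0.687×26) = 0.0112 K/W
Sum of known resistances R_other = 0.01258 K/W
Total R = ΔT/Q = 22/173 = 0.1272 K/W
R_glass-fibre batt = R_total − R_other = 0.1146 K/W
k = L/(R·A) = 0.12/(0.1146×26)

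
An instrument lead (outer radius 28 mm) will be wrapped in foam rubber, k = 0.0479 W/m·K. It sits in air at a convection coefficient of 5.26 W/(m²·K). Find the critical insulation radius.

For a cylinder r_cr = k/h = 0.0479/5.26
r_cr = 9.11 mm; since the bare radius (28 mm) is above r_cr, any added insulation will reduce heat loss.

r_cr ≈ 9.11 mm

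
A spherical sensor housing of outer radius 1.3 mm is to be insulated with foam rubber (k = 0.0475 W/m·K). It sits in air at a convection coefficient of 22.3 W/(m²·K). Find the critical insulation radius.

r_cr ≈ 4.26 mm

For a sphere r_cr = 2k/h = 2×0.0475/22.3
r_cr = 4.26 mm; since the bare radius (1.3 mm) is below r_cr, adding a thin layer of insulation will *increase* heat loss.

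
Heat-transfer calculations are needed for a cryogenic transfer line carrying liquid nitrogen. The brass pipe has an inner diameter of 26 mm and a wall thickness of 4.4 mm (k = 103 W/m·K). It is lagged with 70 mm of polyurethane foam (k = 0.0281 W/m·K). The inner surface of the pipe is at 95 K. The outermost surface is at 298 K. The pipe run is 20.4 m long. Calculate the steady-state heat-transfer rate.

Treating each annulus and film as a series resistance:
R_brass pipe wall = ln(17.4/13)/(2π×103×20.4) = 2.208×10^-5 K/W
R_polyurethane foam = ln(87.4/17.4)/(2π×0.0281×20.4) = 0.4481 K/W
R_total = 0.4481 K/W
Q = ΔT/R_total = 203/0.4481

Q ≈ 453 W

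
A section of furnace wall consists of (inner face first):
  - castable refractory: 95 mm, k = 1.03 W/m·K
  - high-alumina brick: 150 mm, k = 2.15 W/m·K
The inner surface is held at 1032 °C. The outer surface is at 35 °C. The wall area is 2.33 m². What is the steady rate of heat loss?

Q ≈ 14300 W

Treating each layer as a thermal resistance in series:
R_castable refractory = L/(kA) = 0.095/(1.03×2.33) = 0.03958 K/W
R_high-alumina brick = L/(kA) = 0.15/(2.15×2.33) = 0.02994 K/W
R_total = 0.06953 K/W
Q = ΔT / R_total = 997 / 0.06953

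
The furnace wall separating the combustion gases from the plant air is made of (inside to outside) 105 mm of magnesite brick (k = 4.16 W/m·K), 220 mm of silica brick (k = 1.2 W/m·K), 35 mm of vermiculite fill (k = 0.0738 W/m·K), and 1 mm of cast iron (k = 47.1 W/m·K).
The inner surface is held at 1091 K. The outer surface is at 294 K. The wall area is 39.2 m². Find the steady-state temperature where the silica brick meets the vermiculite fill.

Treating each layer as a thermal resistance in series:
R_magnesite brick = L/(kA) = 0.105/(4.16×39.2) = 6.439×10^-4 K/W
R_silica brick = L/(kA) = 0.22/(1.2×39.2) = 0.004677 K/W
R_vermiculite fill = L/(kA) = 0.035/(0.0738×39.2) = 0.0121 K/W
R_cast iron = L/(kA) = 0.001/(47.1×39.2) = 5.416×10^-7 K/W
R_total = 0.01742 K/W;  Q = ΔT/R_total = 797/0.01742 = 45750 W
T_interface = T_inner − Q·ΣR(inner→interface) = 1091 − 45800×0.005321

T ≈ 848 K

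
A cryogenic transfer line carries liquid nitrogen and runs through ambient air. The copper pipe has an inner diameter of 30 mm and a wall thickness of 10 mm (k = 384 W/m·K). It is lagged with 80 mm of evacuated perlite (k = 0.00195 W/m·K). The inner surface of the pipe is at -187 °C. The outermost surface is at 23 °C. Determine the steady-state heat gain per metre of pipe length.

For a radial system each layer contributes R = ln(r_out/r_in)/(2πkL); films add R = 1/(hA).
R_copper pipe wall = ln(25/15)/(2π×384×1) = 2.117×10^-4 K/W
R_evacuated perlite = ln(105/25)/(2π×0.00195×1) = 117.1 K/W
R_total = 117.1 K/W
Q = ΔT/R_total = 210/117.1

q′ ≈ 1.79 W/m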